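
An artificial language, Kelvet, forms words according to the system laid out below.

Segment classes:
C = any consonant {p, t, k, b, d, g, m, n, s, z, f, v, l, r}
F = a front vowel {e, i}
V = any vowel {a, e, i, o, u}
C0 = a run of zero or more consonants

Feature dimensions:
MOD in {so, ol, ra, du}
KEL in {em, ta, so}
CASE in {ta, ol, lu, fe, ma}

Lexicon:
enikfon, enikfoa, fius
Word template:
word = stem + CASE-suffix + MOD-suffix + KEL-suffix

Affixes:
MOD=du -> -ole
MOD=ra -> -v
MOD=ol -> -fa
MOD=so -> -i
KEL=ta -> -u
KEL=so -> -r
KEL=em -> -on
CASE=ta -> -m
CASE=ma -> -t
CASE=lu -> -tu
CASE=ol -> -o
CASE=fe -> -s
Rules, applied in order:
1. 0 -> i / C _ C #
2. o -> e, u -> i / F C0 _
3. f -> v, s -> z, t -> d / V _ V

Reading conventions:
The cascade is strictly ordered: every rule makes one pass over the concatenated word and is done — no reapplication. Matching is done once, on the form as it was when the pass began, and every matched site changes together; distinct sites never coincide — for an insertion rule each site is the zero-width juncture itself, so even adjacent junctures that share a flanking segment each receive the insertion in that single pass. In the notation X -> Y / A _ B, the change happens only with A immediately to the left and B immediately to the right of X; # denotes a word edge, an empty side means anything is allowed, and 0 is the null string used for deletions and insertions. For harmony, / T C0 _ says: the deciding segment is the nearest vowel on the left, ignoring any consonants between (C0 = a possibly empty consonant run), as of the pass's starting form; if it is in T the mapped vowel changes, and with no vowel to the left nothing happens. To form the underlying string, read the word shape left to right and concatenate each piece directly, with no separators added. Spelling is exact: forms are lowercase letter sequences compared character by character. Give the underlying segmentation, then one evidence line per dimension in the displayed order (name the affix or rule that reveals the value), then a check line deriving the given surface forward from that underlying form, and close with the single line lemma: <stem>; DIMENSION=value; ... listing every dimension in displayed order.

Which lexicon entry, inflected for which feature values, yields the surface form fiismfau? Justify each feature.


underlying: fius-m-fa-u
MOD=ol - signalled by the affix -fa
KEL=ta - signalled by the affix -u
CASE=ta - signalled by the affix -m
check: fiusmfau -> fiusmfau -> fiismfau -> fiismfau
lemma: fius; MOD=ol; KEL=ta; CASE=ta


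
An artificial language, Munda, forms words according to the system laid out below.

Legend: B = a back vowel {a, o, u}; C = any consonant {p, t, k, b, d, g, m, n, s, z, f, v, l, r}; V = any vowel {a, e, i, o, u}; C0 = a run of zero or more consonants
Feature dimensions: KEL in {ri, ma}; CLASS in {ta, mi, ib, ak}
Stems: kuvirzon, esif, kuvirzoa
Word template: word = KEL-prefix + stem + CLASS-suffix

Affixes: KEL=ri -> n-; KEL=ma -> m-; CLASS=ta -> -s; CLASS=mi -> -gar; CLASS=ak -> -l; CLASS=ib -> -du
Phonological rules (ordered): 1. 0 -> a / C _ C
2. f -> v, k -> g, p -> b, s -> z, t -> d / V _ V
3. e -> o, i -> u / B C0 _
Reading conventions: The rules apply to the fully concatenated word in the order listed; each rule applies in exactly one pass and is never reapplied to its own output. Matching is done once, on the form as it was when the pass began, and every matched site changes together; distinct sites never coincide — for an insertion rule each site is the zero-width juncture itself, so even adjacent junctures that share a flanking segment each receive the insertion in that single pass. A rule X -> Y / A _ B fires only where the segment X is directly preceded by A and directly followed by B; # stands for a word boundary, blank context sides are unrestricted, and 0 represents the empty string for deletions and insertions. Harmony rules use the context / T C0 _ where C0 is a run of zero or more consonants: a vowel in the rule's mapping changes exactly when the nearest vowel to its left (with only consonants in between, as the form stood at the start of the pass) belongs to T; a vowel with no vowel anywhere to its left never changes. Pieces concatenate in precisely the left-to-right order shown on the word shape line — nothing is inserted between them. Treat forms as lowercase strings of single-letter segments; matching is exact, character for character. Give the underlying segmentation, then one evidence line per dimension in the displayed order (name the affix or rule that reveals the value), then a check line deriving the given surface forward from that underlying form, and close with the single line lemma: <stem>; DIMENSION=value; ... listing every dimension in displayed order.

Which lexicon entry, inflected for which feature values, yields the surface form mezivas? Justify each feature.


underlying: m-esif-s
KEL=ma - signalled by the affix m-
CLASS=ta - signalled by the affix -s
check: mesifs -> mesifas -> mezivas -> mezivas
lemma: esif; KEL=ma; CLASS=ta


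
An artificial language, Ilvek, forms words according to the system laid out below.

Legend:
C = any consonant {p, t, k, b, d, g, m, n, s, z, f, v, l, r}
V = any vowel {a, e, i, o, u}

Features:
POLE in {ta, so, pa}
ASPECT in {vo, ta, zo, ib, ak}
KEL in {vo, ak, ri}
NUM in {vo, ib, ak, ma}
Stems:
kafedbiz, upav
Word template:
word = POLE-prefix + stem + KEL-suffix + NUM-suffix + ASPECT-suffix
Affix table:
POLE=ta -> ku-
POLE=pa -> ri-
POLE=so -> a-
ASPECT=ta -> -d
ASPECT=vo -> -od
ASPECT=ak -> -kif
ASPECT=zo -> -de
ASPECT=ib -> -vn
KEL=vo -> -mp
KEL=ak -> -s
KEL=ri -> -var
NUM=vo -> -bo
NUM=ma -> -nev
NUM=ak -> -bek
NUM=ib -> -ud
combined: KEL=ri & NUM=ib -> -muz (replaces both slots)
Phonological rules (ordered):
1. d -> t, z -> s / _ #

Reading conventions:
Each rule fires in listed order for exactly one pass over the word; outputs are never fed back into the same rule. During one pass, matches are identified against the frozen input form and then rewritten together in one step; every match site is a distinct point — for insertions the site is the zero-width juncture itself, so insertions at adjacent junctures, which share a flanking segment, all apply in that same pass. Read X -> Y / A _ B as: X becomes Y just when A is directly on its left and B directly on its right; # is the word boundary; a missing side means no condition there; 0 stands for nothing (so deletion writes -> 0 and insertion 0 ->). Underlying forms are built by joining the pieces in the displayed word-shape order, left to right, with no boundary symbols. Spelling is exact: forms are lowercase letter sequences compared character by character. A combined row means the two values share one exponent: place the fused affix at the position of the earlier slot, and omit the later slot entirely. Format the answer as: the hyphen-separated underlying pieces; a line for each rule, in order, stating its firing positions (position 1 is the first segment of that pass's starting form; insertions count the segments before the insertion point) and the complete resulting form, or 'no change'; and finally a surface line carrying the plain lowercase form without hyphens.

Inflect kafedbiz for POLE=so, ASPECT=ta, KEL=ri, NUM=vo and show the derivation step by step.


underlying: a-kafedbiz-var-bo-d
1. d -> t, z -> s / _ #: fires at position(s) 15: akafedbizvarbot
surface: akafedbizvarbot


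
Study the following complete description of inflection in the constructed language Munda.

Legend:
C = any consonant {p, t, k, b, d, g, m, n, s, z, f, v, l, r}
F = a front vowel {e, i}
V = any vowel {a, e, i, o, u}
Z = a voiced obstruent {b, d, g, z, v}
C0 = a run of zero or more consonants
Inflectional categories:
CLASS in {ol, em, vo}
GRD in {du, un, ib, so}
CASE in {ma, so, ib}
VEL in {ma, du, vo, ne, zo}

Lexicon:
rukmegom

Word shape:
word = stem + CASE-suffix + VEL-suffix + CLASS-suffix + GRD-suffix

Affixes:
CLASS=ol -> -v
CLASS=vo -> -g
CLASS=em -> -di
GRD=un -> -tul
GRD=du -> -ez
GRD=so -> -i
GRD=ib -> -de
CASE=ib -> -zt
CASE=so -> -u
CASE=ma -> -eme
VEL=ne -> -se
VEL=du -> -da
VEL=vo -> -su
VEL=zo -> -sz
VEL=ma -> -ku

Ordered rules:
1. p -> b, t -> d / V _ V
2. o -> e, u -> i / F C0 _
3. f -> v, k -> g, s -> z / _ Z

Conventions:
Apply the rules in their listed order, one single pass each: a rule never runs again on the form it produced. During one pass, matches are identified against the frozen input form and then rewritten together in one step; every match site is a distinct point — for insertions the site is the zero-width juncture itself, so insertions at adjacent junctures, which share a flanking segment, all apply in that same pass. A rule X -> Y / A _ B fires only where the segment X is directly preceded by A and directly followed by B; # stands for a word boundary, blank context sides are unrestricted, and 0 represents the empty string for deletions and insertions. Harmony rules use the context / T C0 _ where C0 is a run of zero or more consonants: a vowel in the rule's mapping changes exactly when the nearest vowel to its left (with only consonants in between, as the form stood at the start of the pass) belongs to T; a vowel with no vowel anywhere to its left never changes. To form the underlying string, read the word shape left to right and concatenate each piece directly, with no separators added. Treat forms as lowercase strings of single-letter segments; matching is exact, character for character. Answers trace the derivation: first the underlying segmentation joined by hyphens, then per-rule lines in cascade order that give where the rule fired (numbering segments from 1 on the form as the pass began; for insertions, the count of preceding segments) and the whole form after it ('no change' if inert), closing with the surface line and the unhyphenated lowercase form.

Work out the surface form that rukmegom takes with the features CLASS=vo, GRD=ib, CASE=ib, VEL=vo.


underlying: rukmegom-zt-su-g-de
1. p -> b, t -> d / V _ V: no change
2. o -> e, u -> i / F C0 _: fires at position(s) 7: rukmegemztsugde
3. f -> v, k -> g, s -> z / _ Z: no change
surface: rukmegemztsugde


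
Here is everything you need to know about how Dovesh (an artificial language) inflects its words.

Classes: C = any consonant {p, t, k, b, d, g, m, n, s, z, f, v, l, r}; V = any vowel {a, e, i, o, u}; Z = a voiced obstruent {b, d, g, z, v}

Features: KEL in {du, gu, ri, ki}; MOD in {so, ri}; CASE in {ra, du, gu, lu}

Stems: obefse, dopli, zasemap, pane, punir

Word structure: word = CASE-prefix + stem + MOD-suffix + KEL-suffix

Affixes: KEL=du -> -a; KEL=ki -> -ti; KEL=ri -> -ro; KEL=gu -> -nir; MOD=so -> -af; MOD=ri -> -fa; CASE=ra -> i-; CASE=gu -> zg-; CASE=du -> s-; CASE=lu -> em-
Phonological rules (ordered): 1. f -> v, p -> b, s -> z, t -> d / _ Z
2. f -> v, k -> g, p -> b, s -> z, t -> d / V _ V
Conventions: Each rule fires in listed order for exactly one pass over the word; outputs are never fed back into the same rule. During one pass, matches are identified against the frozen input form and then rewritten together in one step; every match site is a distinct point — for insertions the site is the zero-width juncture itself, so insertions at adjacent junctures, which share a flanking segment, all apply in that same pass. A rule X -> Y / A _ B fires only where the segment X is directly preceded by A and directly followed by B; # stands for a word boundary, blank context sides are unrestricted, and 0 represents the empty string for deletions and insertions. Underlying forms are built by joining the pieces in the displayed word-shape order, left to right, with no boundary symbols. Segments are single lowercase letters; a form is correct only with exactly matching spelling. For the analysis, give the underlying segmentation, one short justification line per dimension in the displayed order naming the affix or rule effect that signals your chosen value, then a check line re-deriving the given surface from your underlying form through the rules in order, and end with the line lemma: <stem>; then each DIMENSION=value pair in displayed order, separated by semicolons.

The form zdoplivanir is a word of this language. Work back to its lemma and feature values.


underlying: s-dopli-fa-nir
KEL=gu - signalled by the affix -nir
MOD=ri - signalled by the affix -fa
CASE=du - signalled by the affix s-
check: sdoplifanir -> zdoplifanir -> zdoplivanir
lemma: dopli; KEL=gu; MOD=ri; CASE=du


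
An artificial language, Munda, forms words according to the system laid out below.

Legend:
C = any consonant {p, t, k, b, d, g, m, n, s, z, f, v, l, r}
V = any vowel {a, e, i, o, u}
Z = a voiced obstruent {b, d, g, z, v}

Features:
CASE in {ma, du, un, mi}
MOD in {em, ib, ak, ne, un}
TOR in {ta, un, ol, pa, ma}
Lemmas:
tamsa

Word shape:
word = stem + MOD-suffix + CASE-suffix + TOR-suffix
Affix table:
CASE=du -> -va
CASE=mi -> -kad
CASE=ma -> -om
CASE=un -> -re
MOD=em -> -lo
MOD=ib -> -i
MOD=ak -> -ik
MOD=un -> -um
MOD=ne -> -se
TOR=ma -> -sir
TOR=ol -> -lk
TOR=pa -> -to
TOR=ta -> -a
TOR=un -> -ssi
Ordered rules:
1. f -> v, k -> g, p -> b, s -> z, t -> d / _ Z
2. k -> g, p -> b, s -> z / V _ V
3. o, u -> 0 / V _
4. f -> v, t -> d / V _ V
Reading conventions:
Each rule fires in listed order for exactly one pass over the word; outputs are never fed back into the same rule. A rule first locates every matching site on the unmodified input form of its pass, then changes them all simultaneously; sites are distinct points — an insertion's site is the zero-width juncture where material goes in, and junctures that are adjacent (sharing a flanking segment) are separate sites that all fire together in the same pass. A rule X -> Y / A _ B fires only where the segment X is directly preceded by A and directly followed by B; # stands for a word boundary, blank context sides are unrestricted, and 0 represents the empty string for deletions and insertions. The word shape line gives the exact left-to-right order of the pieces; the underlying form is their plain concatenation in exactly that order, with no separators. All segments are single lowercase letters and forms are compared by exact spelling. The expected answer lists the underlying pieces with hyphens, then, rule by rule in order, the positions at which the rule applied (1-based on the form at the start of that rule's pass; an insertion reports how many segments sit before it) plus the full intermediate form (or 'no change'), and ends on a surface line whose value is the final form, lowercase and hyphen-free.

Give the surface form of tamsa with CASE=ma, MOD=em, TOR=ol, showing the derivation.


underlying: tamsa-lo-om-lk
1. f -> v, k -> g, p -> b, s -> z, t -> d / _ Z: no change
2. k -> g, p -> b, s -> z / V _ V: no change
3. o, u -> 0 / V _: fires at position(s) 8: tamsalomlk
4. f -> v, t -> d / V _ V: no change
surface: tamsalomlk


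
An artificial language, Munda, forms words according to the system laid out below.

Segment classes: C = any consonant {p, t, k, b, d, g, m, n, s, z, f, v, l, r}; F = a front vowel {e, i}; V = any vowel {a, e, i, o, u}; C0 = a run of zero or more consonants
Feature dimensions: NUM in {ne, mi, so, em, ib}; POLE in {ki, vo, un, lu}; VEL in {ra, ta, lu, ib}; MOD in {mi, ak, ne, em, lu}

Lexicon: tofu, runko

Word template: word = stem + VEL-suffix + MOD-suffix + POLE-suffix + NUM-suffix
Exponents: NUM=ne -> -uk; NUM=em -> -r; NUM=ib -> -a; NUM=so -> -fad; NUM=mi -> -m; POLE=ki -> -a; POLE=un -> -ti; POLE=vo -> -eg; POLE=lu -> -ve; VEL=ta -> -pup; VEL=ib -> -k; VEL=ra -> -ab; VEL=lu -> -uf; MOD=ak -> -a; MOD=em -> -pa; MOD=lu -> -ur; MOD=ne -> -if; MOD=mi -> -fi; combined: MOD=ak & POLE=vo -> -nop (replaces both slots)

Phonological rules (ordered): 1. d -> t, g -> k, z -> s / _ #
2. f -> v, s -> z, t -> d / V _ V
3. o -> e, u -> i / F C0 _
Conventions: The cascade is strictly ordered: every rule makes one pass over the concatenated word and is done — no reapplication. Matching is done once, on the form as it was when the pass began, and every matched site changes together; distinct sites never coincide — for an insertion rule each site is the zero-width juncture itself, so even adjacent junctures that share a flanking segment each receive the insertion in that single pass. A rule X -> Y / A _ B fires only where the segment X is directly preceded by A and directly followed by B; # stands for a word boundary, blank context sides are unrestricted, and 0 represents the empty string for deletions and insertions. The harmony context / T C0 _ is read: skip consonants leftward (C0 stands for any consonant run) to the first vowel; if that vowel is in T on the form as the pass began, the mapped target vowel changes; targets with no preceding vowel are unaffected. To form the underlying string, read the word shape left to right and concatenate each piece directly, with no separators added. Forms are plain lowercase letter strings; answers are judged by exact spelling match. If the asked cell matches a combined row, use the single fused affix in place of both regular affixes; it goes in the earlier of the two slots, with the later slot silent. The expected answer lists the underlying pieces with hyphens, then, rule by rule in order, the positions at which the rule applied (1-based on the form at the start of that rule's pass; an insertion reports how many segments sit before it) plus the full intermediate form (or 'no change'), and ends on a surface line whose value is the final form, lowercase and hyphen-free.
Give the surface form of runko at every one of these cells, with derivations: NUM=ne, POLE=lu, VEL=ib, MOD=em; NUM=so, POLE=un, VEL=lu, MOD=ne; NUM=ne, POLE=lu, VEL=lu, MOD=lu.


cell NUM=ne, POLE=lu, VEL=ib, MOD=em:
underlying: runko-k-pa-ve-uk
1. d -> t, g -> k, z -> s / _ #: no change
2. f -> v, s -> z, t -> d / V _ V: no change
3. o -> e, u -> i / F C0 _: fires at position(s) 11: runkokpaveik
surface: runkokpaveik

cell NUM=so, POLE=un, VEL=lu, MOD=ne:
underlying: runko-uf-if-ti-fad
1. d -> t, g -> k, z -> s / _ #: fires at position(s) 14: runkoufiftifat
2. f -> v, s -> z, t -> d / V _ V: fires at position(s) 7, 12: runkouviftivat
3. o -> e, u -> i / F C0 _: no change
surface: runkouviftivat

cell NUM=ne, POLE=lu, VEL=lu, MOD=lu:
underlying: runko-uf-ur-ve-uk
1. d -> t, g -> k, z -> s / _ #: no change
2. f -> v, s -> z, t -> d / V _ V: fires at position(s) 7: runkouvurveuk
3. o -> e, u -> i / F C0 _: fires at position(s) 12: runkouvurveik
surface: runkouvurveik


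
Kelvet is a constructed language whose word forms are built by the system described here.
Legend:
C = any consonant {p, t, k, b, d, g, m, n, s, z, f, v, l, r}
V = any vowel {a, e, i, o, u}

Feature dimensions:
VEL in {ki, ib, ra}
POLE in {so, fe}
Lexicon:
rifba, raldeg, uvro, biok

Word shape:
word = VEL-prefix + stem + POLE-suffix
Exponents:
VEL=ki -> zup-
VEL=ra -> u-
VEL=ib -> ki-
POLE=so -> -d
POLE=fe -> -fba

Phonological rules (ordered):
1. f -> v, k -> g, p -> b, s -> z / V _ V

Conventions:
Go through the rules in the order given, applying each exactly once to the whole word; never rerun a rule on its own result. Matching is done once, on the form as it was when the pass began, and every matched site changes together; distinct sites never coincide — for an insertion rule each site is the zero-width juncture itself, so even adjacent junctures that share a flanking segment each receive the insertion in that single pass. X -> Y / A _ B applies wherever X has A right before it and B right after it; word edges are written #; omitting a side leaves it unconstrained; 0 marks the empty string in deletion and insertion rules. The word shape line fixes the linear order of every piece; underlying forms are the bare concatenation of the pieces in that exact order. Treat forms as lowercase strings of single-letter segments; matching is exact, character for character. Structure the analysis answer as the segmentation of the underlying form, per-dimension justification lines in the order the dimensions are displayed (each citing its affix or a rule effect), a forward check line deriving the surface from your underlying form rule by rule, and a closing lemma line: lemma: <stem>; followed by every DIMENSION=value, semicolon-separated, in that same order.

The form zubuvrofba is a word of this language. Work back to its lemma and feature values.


underlying: zup-uvro-fba
VEL=ki - signalled by the affix zup-
POLE=fe - signalled by the affix -fba
check: zupuvrofba -> zubuvrofba
lemma: uvro; VEL=ki; POLE=fe


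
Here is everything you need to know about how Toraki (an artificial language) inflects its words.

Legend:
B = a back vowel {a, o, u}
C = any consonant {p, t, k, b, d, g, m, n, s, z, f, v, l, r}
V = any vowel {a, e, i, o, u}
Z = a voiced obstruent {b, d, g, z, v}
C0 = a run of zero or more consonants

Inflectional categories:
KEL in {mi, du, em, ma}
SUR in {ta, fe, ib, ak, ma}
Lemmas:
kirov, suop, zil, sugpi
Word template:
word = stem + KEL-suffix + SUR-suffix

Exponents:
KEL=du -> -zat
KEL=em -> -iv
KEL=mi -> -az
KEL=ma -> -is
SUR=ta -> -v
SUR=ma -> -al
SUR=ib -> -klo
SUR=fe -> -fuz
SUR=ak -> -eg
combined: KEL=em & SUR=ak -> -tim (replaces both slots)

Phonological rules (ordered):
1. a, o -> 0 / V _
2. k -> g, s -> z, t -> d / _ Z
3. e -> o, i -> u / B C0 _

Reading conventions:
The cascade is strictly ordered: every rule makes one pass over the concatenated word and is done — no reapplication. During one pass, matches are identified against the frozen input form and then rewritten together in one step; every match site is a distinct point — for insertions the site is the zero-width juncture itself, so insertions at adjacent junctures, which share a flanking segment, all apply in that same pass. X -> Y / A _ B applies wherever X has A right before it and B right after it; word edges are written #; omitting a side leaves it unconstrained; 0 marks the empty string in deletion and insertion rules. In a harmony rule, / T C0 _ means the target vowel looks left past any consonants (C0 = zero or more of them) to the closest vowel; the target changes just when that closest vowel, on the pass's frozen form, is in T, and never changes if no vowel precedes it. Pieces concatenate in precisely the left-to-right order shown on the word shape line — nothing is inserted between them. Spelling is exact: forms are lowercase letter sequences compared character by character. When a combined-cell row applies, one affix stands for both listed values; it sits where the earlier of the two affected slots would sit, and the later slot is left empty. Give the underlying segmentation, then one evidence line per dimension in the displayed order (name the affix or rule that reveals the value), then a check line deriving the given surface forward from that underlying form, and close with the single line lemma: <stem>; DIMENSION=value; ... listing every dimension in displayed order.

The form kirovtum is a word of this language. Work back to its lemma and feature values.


underlying: kirov-tim
KEL=em - signalled by the combined affix row
SUR=ak - signalled by the combined affix row
check: kirovtim -> kirovtim -> kirovtim -> kirovtum
lemma: kirov; KEL=em; SUR=ak


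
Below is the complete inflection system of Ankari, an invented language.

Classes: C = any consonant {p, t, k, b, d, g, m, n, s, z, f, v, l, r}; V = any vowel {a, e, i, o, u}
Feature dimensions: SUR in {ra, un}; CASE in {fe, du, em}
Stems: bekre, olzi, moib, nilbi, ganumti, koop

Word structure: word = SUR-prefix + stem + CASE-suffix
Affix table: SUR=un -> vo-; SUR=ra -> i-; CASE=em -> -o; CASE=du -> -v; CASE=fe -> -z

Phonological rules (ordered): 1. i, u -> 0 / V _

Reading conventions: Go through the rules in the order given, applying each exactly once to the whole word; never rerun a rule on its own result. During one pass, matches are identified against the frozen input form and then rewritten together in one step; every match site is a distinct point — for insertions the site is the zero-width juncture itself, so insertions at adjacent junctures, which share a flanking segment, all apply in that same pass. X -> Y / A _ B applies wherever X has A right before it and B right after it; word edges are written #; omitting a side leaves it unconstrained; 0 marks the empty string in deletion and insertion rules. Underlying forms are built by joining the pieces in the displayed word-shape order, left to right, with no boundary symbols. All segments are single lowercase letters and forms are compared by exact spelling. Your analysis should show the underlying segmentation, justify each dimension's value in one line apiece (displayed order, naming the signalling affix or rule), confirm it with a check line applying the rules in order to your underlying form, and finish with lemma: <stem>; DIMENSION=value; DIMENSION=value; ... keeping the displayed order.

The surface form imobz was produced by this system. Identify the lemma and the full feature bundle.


underlying: i-moib-z
SUR=ra - signalled by the affix i-
CASE=fe - signalled by the affix -z
check: imoibz -> imobz
lemma: moib; SUR=ra; CASE=fe


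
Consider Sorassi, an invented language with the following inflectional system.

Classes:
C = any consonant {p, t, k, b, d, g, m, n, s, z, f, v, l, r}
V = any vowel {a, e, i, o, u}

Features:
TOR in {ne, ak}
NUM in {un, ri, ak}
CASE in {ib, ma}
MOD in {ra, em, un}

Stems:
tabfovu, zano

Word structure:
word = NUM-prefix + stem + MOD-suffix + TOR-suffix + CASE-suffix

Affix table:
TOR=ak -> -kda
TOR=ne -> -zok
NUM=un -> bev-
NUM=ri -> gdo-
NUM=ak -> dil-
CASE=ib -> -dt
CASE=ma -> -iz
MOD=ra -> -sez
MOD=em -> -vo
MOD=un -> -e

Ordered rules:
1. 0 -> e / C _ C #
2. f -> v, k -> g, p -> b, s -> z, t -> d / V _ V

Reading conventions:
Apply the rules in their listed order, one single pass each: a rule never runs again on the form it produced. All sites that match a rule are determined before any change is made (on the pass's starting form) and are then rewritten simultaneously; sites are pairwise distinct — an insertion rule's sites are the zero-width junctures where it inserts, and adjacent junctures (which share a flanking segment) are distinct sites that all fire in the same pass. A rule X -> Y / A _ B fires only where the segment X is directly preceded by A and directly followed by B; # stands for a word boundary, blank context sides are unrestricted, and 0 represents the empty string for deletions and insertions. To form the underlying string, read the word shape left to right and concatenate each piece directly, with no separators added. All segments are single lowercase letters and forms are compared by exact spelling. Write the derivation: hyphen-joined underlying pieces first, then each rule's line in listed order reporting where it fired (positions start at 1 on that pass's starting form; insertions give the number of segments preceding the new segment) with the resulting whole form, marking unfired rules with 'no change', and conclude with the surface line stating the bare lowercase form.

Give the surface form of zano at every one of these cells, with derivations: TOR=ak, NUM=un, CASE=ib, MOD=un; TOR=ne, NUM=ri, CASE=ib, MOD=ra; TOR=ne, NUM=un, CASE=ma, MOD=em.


cell TOR=ak, NUM=un, CASE=ib, MOD=un:
underlying: bev-zano-e-kda-dt
1. 0 -> e / C _ C #: inserts after position(s) 12: bevzanoekdadet
2. f -> v, k -> g, p -> b, s -> z, t -> d / V _ V: no change
surface: bevzanoekdadet

cell TOR=ne, NUM=ri, CASE=ib, MOD=ra:
underlying: gdo-zano-sez-zok-dt
1. 0 -> e / C _ C #: inserts after position(s) 14: gdozanosezzokdet
2. f -> v, k -> g, p -> b, s -> z, t -> d / V _ V: fires at position(s) 8: gdozanozezzokdet
surface: gdozanozezzokdet

cell TOR=ne, NUM=un, CASE=ma, MOD=em:
underlying: bev-zano-vo-zok-iz
1. 0 -> e / C _ C #: no change
2. f -> v, k -> g, p -> b, s -> z, t -> d / V _ V: fires at position(s) 12: bevzanovozogiz
surface: bevzanovozogiz


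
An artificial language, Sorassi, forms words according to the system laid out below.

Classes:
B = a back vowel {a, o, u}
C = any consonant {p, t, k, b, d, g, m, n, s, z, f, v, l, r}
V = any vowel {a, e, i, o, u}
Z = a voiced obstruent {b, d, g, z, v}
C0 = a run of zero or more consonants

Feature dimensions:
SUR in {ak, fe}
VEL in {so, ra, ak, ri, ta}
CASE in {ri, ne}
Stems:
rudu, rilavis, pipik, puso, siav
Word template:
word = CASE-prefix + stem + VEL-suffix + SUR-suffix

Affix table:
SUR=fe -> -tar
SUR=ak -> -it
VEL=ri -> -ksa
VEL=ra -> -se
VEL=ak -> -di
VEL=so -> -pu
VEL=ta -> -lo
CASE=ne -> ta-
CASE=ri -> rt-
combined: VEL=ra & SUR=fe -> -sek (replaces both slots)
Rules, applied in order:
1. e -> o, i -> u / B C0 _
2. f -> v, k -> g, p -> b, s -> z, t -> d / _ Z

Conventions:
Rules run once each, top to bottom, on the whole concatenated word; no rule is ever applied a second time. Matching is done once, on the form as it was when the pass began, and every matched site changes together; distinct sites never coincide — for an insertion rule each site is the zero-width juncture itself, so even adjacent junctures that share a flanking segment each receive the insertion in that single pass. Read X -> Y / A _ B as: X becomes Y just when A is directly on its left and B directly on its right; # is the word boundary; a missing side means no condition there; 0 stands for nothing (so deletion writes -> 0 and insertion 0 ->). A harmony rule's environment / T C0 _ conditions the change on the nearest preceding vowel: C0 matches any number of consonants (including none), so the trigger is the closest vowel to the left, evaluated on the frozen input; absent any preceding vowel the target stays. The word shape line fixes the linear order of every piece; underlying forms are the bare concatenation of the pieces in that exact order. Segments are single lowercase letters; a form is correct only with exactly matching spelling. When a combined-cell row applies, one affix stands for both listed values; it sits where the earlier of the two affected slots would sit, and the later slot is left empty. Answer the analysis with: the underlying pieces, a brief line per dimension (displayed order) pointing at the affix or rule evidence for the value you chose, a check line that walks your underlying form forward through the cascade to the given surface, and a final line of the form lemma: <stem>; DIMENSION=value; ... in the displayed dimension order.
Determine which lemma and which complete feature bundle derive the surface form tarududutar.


underlying: ta-rudu-di-tar
SUR=fe - signalled by the affix -tar
VEL=ak - signalled by the affix -di
CASE=ne - signalled by the affix ta-
check: tarududitar -> tarududutar -> tarududutar
lemma: rudu; SUR=fe; VEL=ak; CASE=ne


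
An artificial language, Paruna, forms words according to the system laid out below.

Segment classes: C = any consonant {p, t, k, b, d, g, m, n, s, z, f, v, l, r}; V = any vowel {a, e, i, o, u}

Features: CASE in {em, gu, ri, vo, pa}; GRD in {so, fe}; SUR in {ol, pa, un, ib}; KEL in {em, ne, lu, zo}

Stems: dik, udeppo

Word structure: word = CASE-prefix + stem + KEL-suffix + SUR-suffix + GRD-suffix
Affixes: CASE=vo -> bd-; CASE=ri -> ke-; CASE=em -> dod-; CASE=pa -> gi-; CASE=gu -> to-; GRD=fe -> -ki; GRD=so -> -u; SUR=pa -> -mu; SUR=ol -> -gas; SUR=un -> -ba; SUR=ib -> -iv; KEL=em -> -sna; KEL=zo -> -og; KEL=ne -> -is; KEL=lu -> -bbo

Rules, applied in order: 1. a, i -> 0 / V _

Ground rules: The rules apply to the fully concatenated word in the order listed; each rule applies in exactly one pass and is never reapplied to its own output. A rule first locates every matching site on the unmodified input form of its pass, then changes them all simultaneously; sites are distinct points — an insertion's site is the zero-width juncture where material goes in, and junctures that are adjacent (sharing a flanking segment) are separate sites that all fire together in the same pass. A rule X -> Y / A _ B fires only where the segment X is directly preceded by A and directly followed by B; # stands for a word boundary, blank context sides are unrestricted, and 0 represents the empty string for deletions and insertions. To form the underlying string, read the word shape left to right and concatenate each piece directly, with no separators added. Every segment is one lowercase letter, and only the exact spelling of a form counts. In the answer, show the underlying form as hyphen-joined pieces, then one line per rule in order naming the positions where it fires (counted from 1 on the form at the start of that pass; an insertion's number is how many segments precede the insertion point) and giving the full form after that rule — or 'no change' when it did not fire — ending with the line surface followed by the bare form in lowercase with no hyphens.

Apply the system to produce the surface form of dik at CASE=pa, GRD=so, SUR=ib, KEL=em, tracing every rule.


underlying: gi-dik-sna-iv-u
1. a, i -> 0 / V _: fires at position(s) 9: gidiksnavu
surface: gidiksnavu


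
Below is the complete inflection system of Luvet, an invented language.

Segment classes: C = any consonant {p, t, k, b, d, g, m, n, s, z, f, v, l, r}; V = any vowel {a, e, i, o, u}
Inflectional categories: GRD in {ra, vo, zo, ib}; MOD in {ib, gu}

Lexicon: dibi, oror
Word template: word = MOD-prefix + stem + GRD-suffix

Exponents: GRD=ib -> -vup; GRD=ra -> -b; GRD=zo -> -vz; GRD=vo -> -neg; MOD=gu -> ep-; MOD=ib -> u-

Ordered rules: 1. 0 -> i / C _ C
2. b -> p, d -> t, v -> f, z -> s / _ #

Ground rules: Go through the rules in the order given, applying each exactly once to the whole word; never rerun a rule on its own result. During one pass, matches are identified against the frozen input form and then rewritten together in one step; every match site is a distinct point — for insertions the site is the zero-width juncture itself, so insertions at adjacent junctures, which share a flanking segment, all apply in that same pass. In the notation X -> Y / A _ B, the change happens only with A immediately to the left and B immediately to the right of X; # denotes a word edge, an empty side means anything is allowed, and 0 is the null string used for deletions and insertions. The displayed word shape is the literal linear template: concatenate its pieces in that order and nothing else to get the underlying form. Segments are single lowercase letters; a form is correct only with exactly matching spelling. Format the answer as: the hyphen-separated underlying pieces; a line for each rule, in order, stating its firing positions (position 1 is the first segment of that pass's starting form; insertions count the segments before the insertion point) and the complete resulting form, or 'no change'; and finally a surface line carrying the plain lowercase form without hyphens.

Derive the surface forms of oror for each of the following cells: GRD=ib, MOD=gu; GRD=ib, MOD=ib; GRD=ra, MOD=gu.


cell GRD=ib, MOD=gu:
underlying: ep-oror-vup
1. 0 -> i / C _ C: inserts after position(s) 6: epororivup
2. b -> p, d -> t, v -> f, z -> s / _ #: no change
surface: epororivup

cell GRD=ib, MOD=ib:
underlying: u-oror-vup
1. 0 -> i / C _ C: inserts after position(s) 5: uororivup
2. b -> p, d -> t, v -> f, z -> s / _ #: no change
surface: uororivup

cell GRD=ra, MOD=gu:
underlying: ep-oror-b
1. 0 -> i / C _ C: inserts after position(s) 6: epororib
2. b -> p, d -> t, v -> f, z -> s / _ #: fires at position(s) 8: epororip
surface: epororip


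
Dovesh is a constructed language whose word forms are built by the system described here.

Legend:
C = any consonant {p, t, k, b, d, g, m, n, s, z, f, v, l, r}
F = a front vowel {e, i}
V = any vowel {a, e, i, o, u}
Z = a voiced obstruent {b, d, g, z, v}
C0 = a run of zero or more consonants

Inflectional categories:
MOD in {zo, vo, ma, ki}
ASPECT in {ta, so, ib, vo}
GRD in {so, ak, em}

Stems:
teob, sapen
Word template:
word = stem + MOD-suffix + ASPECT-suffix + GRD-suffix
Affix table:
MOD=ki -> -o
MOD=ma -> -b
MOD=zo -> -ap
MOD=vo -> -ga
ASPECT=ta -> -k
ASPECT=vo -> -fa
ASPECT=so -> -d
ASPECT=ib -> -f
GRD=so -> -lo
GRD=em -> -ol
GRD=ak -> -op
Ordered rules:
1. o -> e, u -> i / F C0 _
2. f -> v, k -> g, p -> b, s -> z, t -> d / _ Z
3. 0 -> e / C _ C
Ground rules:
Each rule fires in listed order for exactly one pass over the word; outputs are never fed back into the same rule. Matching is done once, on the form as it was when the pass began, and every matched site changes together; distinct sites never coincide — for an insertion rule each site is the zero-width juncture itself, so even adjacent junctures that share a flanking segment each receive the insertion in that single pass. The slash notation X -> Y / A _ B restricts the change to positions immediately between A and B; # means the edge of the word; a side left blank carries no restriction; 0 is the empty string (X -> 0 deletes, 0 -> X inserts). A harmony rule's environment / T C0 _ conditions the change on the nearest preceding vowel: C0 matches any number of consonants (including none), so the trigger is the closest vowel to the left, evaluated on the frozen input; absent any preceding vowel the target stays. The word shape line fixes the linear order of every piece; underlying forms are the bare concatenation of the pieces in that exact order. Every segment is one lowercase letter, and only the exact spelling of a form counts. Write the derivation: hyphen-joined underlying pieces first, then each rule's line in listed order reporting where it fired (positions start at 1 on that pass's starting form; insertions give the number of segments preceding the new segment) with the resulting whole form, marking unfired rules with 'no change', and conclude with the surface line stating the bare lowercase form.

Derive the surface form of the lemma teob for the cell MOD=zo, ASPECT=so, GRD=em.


underlying: teob-ap-d-ol
1. o -> e, u -> i / F C0 _: fires at position(s) 3: teebapdol
2. f -> v, k -> g, p -> b, s -> z, t -> d / _ Z: fires at position(s) 6: teebabdol
3. 0 -> e / C _ C: inserts after position(s) 6: teebabedol
surface: teebabedol


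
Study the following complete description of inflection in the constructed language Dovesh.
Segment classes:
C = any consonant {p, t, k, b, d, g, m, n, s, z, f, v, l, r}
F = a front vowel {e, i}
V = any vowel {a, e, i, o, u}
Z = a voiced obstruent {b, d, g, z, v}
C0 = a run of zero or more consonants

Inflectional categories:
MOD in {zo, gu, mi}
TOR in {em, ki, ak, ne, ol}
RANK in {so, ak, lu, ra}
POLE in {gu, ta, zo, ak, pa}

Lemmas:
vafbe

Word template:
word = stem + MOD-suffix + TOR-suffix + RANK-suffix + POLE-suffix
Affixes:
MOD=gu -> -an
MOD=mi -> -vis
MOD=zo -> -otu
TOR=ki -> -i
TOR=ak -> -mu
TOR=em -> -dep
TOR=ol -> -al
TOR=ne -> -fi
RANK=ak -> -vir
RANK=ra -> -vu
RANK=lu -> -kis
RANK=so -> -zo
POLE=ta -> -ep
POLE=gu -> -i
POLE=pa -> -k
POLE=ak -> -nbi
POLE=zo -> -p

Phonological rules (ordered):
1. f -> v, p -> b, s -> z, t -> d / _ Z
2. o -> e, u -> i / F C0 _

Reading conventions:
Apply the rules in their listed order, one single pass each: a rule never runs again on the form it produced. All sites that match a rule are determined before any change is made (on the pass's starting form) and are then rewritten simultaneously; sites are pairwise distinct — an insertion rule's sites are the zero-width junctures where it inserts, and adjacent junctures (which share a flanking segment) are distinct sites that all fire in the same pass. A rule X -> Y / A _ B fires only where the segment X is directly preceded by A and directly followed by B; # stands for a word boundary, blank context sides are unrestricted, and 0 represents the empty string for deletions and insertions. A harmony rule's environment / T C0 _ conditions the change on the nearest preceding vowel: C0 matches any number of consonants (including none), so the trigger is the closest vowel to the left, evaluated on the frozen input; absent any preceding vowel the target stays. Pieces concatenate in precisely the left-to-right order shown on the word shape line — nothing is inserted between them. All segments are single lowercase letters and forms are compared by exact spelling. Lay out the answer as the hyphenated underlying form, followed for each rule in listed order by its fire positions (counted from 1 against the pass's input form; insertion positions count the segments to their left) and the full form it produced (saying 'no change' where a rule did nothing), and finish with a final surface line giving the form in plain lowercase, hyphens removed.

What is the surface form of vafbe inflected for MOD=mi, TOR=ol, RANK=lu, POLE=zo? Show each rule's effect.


underlying: vafbe-vis-al-kis-p
1. f -> v, p -> b, s -> z, t -> d / _ Z: fires at position(s) 3: vavbevisalkisp
2. o -> e, u -> i / F C0 _: no change
surface: vavbevisalkisp
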